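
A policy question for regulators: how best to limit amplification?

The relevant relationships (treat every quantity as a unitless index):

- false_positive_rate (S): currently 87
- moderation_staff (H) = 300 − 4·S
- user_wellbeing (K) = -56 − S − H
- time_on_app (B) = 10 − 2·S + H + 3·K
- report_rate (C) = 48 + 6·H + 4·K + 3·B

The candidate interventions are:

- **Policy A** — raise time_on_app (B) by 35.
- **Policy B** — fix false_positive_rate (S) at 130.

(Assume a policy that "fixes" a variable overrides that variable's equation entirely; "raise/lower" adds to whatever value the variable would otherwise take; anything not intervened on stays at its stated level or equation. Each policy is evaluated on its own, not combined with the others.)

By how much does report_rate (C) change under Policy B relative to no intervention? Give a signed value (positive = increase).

Baseline:
  S = 87
  H = 300 − 4·87 = -48
  K = -56 − 87 − (-48) = -95
  B = 10 − 2·87 + (-48) + 3·(-95) = -497
  C = 48 + 6·(-48) + 4·(-95) + 3·(-497) = -2111
Policy B (S := 130):
  S = 130
  H = 300 − 4·130 = -220
  K = -56 − 130 − (-220) = 34
  B = 10 − 2·130 + (-220) + 3·34 = -368
  C = 48 + 6·(-220) + 4·34 + 3·(-368) = -2240
Change in C: -2240 − (-2111) = -129

-129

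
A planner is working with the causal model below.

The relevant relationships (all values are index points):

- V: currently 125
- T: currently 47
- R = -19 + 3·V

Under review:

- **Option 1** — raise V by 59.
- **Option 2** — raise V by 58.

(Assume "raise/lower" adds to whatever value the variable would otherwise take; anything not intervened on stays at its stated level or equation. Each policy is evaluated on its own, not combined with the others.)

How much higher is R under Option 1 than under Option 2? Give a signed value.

Option 1 (V + 59):
  V = 125 + 59 = 184
  R = -19 + 3·184 = 533
Option 2 (V + 58):
  V = 125 + 58 = 183
  R = -19 + 3·183 = 530
R: 533 − 530 = 3

3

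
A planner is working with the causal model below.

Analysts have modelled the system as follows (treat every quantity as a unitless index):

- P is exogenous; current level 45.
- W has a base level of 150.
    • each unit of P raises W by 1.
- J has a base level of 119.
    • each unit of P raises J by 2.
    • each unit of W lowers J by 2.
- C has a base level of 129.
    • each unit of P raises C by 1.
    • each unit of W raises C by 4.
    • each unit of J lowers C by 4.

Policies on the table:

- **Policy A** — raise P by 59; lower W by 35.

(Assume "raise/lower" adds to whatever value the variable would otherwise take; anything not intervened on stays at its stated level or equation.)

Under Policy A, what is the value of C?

1553

Policy A (P + 59, W − 35):
  P = 45 + 59 = 104
  W = 150 + 104 (−35 from intervention) = 219
  J = 119 + 2·104 − 2·219 = -111
  C = 129 + 104 + 4·219 − 4·(-111) = 1553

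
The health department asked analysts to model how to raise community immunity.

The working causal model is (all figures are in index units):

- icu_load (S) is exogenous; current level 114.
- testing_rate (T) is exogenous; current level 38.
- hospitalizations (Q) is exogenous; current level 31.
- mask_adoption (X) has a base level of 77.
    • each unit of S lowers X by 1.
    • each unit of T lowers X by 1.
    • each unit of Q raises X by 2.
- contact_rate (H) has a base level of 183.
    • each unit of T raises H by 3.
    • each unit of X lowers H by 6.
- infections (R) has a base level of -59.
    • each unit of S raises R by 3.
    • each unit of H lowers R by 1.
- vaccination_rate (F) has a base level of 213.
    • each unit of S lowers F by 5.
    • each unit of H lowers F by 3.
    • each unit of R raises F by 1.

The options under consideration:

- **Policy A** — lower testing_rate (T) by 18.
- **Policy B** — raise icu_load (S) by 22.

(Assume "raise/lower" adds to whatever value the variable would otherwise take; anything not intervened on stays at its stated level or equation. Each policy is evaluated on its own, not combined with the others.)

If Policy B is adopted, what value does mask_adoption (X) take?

-35

Policy B (S + 22):
  S = 114 + 22 = 136
  T = 38
  Q = 31
  X = 77 − 136 − 38 + 2·31 = -35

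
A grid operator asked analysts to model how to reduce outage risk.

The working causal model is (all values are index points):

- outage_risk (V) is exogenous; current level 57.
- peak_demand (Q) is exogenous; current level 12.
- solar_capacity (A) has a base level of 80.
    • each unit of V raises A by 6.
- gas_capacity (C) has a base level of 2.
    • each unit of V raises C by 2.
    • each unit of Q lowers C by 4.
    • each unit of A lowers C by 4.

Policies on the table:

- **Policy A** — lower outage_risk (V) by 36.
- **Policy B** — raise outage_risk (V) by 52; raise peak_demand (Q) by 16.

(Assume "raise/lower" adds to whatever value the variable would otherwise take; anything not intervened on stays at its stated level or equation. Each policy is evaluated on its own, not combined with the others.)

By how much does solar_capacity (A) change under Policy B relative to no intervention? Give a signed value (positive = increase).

Baseline:
  V = 57
  A = 80 + 6·57 = 422
Policy B (V + 52, Q + 16):
  V = 57 + 52 = 109
  A = 80 + 6·109 = 734
Change in A: 734 − 422 = 312

312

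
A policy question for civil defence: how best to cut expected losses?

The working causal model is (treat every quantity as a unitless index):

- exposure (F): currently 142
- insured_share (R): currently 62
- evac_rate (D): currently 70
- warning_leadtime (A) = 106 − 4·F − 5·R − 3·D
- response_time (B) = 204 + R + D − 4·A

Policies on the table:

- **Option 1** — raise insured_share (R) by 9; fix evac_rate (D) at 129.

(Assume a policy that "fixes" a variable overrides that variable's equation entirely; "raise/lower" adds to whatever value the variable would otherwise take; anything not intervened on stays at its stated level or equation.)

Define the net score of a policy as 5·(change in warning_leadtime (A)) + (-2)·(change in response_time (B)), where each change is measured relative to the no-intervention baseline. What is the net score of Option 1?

Baseline:
  F = 142
  R = 62
  D = 70
  A = 106 − 4·142 − 5·62 − 3·70 = -982
  B = 204 + 62 + 70 − 4·(-982) = 4264
Option 1 (R + 9, D := 129):
  F = 142
  R = 62 + 9 = 71
  D = 129
  A = 106 − 4·142 − 5·71 − 3·129 = -1204
  B = 204 + 71 + 129 − 4·(-1204) = 5220
ΔA = -1204 − (-982) = -222; ΔB = 5220 − 4264 = 956
Score = 5·(-222) + (-2)·956 = -3022

-3022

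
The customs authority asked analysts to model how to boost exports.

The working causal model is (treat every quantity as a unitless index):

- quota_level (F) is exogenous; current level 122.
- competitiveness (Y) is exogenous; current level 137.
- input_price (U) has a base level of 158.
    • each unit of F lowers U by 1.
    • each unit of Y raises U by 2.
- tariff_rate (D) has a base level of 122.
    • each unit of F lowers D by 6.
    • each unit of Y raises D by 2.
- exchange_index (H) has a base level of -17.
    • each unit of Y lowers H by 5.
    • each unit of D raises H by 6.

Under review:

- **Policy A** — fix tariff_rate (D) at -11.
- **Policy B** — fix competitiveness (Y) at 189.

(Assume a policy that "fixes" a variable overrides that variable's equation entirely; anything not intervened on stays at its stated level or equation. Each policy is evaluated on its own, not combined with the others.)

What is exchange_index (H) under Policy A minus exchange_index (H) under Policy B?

1586

Policy A (D := -11):
  F = 122
  Y = 137
  D = -11
  H = -17 − 5·137 + 6·(-11) = -768
Policy B (Y := 189):
  F = 122
  Y = 189
  D = 122 − 6·122 + 2·189 = -232
  H = -17 − 5·189 + 6·(-232) = -2354
H: -768 − (-2354) = 1586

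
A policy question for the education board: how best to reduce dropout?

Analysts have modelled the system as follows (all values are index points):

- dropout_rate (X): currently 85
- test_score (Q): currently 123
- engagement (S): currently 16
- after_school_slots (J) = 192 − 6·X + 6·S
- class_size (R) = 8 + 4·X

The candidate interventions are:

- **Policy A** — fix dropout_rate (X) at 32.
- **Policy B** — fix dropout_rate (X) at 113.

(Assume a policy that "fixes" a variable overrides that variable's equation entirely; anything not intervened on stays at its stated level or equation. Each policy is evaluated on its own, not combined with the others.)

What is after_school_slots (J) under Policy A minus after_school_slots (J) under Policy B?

486

Policy A (X := 32):
  X = 32
  S = 16
  J = 192 − 6·32 + 6·16 = 96
Policy B (X := 113):
  X = 113
  S = 16
  J = 192 − 6·113 + 6·16 = -390
J: 96 − (-390) = 486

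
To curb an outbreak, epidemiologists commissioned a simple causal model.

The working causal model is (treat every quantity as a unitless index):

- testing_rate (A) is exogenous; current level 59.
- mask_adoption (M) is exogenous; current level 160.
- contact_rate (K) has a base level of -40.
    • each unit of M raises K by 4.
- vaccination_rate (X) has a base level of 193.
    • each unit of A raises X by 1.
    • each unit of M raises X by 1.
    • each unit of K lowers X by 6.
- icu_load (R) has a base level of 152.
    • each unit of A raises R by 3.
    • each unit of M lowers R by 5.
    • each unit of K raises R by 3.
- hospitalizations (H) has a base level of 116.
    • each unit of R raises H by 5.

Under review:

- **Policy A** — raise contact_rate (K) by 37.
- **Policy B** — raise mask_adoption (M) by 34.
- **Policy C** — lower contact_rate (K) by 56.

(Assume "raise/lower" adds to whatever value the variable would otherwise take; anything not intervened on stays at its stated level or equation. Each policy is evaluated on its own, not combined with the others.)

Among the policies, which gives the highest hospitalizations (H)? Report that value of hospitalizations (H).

7951

Policy A (K + 37):
  A = 59
  M = 160
  K = -40 + 4·160 (+37 from intervention) = 637
  R = 152 + 3·59 − 5·160 + 3·637 = 1440
  H = 116 + 5·1440 = 7316
Policy B (M + 34):
  A = 59
  M = 160 + 34 = 194
  K = -40 + 4·194 = 736
  R = 152 + 3·59 − 5·194 + 3·736 = 1567
  H = 116 + 5·1567 = 7951
Policy C (K − 56):
  A = 59
  M = 160
  K = -40 + 4·160 (−56 from intervention) = 544
  R = 152 + 3·59 − 5·160 + 3·544 = 1161
  H = 116 + 5·1161 = 5921
Comparing — Policy A: H=7316, Policy B: H=7951, Policy C: H=5921. Highest is 7951 (Policy B).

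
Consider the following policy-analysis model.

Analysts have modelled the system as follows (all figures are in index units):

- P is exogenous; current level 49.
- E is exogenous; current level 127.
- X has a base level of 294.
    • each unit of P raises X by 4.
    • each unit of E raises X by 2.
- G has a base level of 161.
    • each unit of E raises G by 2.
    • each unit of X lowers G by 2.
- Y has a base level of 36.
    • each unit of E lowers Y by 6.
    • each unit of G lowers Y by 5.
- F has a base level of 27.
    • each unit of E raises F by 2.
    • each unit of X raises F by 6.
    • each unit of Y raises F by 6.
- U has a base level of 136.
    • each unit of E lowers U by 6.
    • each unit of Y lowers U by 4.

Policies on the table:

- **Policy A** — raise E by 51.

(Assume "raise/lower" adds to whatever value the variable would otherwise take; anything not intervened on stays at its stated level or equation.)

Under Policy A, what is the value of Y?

Policy A (E + 51):
  P = 49
  E = 127 + 51 = 178
  X = 294 + 4·49 + 2·178 = 846
  G = 161 + 2·178 − 2·846 = -1175
  Y = 36 − 6·178 − 5·(-1175) = 4843

4843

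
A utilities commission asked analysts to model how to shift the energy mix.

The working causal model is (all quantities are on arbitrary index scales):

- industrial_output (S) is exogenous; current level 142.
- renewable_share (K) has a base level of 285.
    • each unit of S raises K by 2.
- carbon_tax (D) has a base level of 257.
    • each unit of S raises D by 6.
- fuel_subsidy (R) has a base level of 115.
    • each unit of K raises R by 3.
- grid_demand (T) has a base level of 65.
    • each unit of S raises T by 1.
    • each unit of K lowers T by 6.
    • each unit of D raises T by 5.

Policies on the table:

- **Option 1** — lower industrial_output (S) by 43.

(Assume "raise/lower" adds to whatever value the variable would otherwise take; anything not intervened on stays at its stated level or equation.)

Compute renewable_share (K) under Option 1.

483

Option 1 (S − 43):
  S = 142 − 43 = 99
  K = 285 + 2·99 = 483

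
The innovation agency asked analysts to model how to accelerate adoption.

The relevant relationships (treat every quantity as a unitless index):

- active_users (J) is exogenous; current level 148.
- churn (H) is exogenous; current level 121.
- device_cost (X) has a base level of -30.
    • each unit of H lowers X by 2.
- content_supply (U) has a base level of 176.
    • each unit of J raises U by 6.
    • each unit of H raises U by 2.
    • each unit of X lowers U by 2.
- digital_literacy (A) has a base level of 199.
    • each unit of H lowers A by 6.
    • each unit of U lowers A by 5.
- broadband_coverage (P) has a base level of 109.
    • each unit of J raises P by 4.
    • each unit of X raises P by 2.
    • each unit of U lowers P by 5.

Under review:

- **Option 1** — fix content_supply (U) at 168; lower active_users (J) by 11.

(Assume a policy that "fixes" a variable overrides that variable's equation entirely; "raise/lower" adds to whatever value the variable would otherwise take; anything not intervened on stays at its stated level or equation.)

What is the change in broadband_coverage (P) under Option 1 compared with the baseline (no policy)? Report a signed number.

8366

Baseline:
  J = 148
  H = 121
  X = -30 − 2·121 = -272
  U = 176 + 6·148 + 2·121 − 2·(-272) = 1850
  P = 109 + 4·148 + 2·(-272) − 5·1850 = -9093
Option 1 (U := 168, J − 11):
  J = 148 − 11 = 137
  H = 121
  X = -30 − 2·121 = -272
  U = 168
  P = 109 + 4·137 + 2·(-272) − 5·168 = -727
Change in P: -727 − (-9093) = 8366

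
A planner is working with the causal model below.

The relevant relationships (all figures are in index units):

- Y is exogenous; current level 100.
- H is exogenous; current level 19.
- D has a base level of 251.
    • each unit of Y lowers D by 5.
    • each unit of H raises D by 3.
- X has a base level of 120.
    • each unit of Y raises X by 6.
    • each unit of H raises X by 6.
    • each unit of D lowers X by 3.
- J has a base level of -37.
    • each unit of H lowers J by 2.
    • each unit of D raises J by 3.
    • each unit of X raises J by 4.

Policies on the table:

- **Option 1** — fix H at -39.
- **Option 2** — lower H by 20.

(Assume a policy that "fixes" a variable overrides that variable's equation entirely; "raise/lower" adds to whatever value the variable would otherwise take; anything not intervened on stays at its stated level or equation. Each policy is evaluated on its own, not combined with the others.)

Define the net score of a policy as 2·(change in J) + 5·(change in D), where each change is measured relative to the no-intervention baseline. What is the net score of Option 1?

Baseline:
  Y = 100
  H = 19
  D = 251 − 5·100 + 3·19 = -192
  X = 120 + 6·100 + 6·19 − 3·(-192) = 1410
  J = -37 − 2·19 + 3·(-192) + 4·1410 = 4989
Option 1 (H := -39):
  Y = 100
  H = -39
  D = 251 − 5·100 + 3·(-39) = -366
  X = 120 + 6·100 + 6·(-39) − 3·(-366) = 1584
  J = -37 − 2·(-39) + 3·(-366) + 4·1584 = 5279
ΔJ = 5279 − 4989 = 290; ΔD = -366 − (-192) = -174
Score = 2·290 + 5·(-174) = -290

-290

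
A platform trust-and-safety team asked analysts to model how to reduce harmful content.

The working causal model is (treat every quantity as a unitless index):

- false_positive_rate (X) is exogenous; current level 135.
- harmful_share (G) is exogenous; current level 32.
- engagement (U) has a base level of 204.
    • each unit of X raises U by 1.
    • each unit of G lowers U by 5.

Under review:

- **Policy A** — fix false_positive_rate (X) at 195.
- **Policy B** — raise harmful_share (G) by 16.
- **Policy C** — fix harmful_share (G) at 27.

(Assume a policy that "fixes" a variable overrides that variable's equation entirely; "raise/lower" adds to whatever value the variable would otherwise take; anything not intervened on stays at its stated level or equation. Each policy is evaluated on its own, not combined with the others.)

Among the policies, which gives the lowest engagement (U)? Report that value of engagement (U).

99

Policy A (X := 195):
  X = 195
  G = 32
  U = 204 + 195 − 5·32 = 239
Policy B (G + 16):
  X = 135
  G = 32 + 16 = 48
  U = 204 + 135 − 5·48 = 99
Policy C (G := 27):
  X = 135
  G = 27
  U = 204 + 135 − 5·27 = 204
Comparing — Policy A: U=239, Policy B: U=99, Policy C: U=204. Lowest is 99 (Policy B).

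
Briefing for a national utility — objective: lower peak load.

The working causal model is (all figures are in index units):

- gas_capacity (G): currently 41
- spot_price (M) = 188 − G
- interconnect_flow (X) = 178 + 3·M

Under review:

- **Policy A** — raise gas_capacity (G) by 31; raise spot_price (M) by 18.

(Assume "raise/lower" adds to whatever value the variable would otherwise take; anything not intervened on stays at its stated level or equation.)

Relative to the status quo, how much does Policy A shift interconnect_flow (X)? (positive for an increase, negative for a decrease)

Baseline:
  G = 41
  M = 188 − 41 = 147
  X = 178 + 3·147 = 619
Policy A (G + 31, M + 18):
  G = 41 + 31 = 72
  M = 188 − 72 (+18 from intervention) = 134
  X = 178 + 3·134 = 580
Change in X: 580 − 619 = -39

-39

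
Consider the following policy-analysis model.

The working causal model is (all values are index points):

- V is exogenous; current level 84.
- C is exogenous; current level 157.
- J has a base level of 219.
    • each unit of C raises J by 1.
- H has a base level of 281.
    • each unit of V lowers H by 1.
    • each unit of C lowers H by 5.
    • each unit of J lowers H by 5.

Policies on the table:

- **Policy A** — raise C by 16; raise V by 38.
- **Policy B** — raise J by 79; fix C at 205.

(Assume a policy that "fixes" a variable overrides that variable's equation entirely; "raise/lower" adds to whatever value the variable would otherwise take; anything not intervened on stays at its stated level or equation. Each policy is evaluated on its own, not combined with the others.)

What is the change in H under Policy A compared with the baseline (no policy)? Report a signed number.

Baseline:
  V = 84
  C = 157
  J = 219 + 157 = 376
  H = 281 − 84 − 5·157 − 5·376 = -2468
Policy A (C + 16, V + 38):
  V = 84 + 38 = 122
  C = 157 + 16 = 173
  J = 219 + 173 = 392
  H = 281 − 122 − 5·173 − 5·392 = -2666
Change in H: -2666 − (-2468) = -198

-198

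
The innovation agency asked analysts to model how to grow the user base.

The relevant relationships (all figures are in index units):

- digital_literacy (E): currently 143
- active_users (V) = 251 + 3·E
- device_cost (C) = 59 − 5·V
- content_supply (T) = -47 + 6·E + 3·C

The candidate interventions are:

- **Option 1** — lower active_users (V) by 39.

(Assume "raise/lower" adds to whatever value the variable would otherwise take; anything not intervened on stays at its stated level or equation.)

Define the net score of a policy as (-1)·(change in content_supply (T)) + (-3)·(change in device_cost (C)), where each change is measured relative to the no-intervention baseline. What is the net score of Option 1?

-1170

Baseline:
  E = 143
  V = 251 + 3·143 = 680
  C = 59 − 5·680 = -3341
  T = -47 + 6·143 + 3·(-3341) = -9212
Option 1 (V − 39):
  E = 143
  V = 251 + 3·143 (−39 from intervention) = 641
  C = 59 − 5·641 = -3146
  T = -47 + 6·143 + 3·(-3146) = -8627
ΔT = -8627 − (-9212) = 585; ΔC = -3146 − (-3341) = 195
Score = (-1)·585 + (-3)·195 = -1170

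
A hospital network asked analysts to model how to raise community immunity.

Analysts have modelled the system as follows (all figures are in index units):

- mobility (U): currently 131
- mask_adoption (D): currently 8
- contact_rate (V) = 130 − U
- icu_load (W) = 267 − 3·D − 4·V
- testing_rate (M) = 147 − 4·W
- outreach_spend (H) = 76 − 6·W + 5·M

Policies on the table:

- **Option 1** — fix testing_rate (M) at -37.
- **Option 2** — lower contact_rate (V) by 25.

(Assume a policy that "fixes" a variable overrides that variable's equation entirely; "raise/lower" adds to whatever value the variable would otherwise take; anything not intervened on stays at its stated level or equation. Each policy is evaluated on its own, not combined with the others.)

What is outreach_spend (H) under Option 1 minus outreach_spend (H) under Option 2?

6620

Option 1 (M := -37):
  U = 131
  D = 8
  V = 130 − 131 = -1
  W = 267 − 3·8 − 4·(-1) = 247
  M = -37
  H = 76 − 6·247 + 5·(-37) = -1591
Option 2 (V − 25):
  U = 131
  D = 8
  V = 130 − 131 (−25 from intervention) = -26
  W = 267 − 3·8 − 4·(-26) = 347
  M = 147 − 4·347 = -1241
  H = 76 − 6·347 + 5·(-1241) = -8211
H: -1591 − (-8211) = 6620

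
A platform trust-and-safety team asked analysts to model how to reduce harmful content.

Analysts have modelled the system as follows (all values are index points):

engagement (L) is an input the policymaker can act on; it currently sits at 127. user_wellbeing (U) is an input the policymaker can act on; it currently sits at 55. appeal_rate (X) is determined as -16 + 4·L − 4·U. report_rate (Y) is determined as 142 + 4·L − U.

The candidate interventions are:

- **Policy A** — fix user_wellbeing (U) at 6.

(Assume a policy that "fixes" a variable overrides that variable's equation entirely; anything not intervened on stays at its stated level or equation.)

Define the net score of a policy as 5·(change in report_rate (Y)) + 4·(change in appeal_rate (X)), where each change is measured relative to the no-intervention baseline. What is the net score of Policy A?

Baseline:
  L = 127
  U = 55
  X = -16 + 4·127 − 4·55 = 272
  Y = 142 + 4·127 − 55 = 595
Policy A (U := 6):
  L = 127
  U = 6
  X = -16 + 4·127 − 4·6 = 468
  Y = 142 + 4·127 − 6 = 644
ΔY = 644 − 595 = 49; ΔX = 468 − 272 = 196
Score = 5·49 + 4·196 = 1029

1029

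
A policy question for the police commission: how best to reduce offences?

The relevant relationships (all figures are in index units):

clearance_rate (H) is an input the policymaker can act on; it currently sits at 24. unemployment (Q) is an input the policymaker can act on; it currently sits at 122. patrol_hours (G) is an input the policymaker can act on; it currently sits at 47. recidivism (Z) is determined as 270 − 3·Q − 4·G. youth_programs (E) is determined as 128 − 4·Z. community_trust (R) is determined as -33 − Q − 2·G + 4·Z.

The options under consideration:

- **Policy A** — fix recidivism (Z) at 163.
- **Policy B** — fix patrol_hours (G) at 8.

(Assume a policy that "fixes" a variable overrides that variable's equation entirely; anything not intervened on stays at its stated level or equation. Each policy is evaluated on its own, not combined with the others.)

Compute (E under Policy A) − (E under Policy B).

Policy A (Z := 163):
  Q = 122
  G = 47
  Z = 163
  E = 128 − 4·163 = -524
Policy B (G := 8):
  Q = 122
  G = 8
  Z = 270 − 3·122 − 4·8 = -128
  E = 128 − 4·(-128) = 640
E: -524 − 640 = -1164

-1164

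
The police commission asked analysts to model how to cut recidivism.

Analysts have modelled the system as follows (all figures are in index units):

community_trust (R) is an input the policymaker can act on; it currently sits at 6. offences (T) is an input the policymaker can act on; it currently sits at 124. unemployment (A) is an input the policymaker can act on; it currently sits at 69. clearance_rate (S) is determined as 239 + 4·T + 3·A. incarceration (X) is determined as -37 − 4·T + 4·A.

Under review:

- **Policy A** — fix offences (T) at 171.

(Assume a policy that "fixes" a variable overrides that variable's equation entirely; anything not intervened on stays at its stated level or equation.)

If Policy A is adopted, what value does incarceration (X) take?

Policy A (T := 171):
  T = 171
  A = 69
  X = -37 − 4·171 + 4·69 = -445

-445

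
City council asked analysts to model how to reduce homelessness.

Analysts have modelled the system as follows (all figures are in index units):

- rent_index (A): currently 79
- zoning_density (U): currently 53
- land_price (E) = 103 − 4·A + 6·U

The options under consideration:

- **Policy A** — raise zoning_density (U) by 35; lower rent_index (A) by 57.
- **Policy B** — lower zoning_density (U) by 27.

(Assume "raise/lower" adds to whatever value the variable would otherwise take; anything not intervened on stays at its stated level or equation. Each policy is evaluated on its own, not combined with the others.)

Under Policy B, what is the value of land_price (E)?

-57

Policy B (U − 27):
  A = 79
  U = 53 − 27 = 26
  E = 103 − 4·79 + 6·26 = -57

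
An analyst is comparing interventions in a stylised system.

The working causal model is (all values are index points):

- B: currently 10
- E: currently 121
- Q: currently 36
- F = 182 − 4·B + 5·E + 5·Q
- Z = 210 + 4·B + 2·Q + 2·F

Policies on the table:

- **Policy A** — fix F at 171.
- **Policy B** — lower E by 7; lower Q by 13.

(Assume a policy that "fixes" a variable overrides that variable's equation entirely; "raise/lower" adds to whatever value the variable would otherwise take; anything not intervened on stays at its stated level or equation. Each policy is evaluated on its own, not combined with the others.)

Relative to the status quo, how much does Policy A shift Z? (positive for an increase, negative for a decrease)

Baseline:
  B = 10
  E = 121
  Q = 36
  F = 182 − 4·10 + 5·121 + 5·36 = 927
  Z = 210 + 4·10 + 2·36 + 2·927 = 2176
Policy A (F := 171):
  B = 10
  E = 121
  Q = 36
  F = 171
  Z = 210 + 4·10 + 2·36 + 2·171 = 664
Change in Z: 664 − 2176 = -1512

-1512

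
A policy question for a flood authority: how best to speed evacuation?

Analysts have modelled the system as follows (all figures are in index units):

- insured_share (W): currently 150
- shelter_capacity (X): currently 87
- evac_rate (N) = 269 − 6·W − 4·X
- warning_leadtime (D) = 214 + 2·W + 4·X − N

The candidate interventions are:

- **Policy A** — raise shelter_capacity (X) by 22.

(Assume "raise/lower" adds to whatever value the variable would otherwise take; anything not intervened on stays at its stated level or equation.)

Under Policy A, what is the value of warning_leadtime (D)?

2017

Policy A (X + 22):
  W = 150
  X = 87 + 22 = 109
  N = 269 − 6·150 − 4·109 = -1067
  D = 214 + 2·150 + 4·109 − (-1067) = 2017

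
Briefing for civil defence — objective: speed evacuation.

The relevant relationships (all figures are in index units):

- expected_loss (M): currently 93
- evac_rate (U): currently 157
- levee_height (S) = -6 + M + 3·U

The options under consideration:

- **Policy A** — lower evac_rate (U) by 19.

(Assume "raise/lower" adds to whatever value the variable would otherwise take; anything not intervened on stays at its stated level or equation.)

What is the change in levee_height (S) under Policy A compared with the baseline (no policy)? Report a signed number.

Baseline:
  M = 93
  U = 157
  S = -6 + 93 + 3·157 = 558
Policy A (U − 19):
  M = 93
  U = 157 − 19 = 138
  S = -6 + 93 + 3·138 = 501
Change in S: 501 − 558 = -57

-57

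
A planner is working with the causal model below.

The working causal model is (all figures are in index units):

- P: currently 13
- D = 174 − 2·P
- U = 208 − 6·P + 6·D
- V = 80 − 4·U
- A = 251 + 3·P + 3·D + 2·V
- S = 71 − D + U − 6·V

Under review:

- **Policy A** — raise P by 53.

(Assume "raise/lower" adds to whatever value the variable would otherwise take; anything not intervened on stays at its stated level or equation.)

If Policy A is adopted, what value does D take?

Policy A (P + 53):
  P = 13 + 53 = 66
  D = 174 − 2·66 = 42

42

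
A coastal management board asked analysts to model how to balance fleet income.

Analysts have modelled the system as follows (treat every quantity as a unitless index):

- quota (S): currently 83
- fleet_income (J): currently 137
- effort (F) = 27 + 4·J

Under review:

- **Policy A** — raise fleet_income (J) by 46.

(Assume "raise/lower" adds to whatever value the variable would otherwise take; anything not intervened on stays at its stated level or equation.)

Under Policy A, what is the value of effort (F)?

Policy A (J + 46):
  J = 137 + 46 = 183
  F = 27 + 4·183 = 759

759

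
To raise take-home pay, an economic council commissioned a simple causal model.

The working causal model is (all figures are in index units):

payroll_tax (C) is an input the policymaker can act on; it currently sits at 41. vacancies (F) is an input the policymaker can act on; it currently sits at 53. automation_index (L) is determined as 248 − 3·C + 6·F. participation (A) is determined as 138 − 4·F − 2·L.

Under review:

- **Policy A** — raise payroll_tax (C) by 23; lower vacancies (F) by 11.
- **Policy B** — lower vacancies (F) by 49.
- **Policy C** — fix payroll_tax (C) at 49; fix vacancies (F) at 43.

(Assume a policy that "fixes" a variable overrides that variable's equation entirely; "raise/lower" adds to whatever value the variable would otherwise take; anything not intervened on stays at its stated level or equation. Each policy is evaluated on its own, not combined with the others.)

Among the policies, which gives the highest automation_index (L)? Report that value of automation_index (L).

Policy A (C + 23, F − 11):
  C = 41 + 23 = 64
  F = 53 − 11 = 42
  L = 248 − 3·64 + 6·42 = 308
Policy B (F − 49):
  C = 41
  F = 53 − 49 = 4
  L = 248 − 3·41 + 6·4 = 149
Policy C (C := 49, F := 43):
  C = 49
  F = 43
  L = 248 − 3·49 + 6·43 = 359
Comparing — Policy A: L=308, Policy B: L=149, Policy C: L=359. Highest is 359 (Policy C).

359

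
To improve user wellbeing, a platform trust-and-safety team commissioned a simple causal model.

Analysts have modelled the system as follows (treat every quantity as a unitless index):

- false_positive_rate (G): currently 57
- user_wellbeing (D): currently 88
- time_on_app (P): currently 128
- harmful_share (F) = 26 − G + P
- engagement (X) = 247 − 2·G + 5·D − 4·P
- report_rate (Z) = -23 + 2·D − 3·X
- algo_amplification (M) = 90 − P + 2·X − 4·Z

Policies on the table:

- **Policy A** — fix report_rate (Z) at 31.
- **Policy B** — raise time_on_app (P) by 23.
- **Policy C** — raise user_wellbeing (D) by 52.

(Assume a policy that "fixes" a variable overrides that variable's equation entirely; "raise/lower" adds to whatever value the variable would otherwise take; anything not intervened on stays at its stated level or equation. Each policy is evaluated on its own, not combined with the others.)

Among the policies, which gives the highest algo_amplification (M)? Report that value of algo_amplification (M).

3428

Policy A (Z := 31):
  G = 57
  D = 88
  P = 128
  X = 247 − 2·57 + 5·88 − 4·128 = 61
  Z = 31
  M = 90 − 128 + 2·61 − 4·31 = -40
Policy B (P + 23):
  G = 57
  D = 88
  P = 128 + 23 = 151
  X = 247 − 2·57 + 5·88 − 4·151 = -31
  Z = -23 + 2·88 − 3·(-31) = 246
  M = 90 − 151 + 2·(-31) − 4·246 = -1107
Policy C (D + 52):
  G = 57
  D = 88 + 52 = 140
  P = 128
  X = 247 − 2·57 + 5·140 − 4·128 = 321
  Z = -23 + 2·140 − 3·321 = -706
  M = 90 − 128 + 2·321 − 4·(-706) = 3428
Comparing — Policy A: M=-40, Policy B: M=-1107, Policy C: M=3428. Highest is 3428 (Policy C).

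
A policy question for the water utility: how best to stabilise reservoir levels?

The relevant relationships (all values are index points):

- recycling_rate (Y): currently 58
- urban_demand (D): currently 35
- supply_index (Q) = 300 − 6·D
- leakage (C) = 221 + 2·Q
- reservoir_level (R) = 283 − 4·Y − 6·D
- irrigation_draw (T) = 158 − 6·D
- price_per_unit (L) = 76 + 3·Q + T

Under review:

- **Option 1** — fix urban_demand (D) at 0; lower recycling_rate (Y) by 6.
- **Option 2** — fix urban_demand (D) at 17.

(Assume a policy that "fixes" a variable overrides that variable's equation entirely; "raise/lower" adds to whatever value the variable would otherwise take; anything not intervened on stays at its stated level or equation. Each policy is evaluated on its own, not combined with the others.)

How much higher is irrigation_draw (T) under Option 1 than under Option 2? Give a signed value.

102

Option 1 (D := 0, Y − 6):
  D = 0
  T = 158 − 6·0 = 158
Option 2 (D := 17):
  D = 17
  T = 158 − 6·17 = 56
T: 158 − 56 = 102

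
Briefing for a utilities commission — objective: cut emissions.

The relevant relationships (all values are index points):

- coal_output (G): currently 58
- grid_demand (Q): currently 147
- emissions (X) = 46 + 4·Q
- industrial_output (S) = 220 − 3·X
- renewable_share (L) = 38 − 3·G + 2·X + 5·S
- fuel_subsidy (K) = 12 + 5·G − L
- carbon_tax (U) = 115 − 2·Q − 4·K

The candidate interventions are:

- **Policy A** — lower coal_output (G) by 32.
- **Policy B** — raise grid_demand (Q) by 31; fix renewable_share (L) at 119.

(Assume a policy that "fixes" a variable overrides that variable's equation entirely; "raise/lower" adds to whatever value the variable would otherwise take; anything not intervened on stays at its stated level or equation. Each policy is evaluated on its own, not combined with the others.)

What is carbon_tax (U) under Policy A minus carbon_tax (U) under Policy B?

-28502

Policy A (G − 32):
  G = 58 − 32 = 26
  Q = 147
  X = 46 + 4·147 = 634
  S = 220 − 3·634 = -1682
  L = 38 − 3·26 + 2·634 + 5·(-1682) = -7182
  K = 12 + 5·26 − (-7182) = 7324
  U = 115 − 2·147 − 4·7324 = -29475
Policy B (Q + 31, L := 119):
  G = 58
  Q = 147 + 31 = 178
  X = 46 + 4·178 = 758
  S = 220 − 3·758 = -2054
  L = 119
  K = 12 + 5·58 − 119 = 183
  U = 115 − 2·178 − 4·183 = -973
U: -29475 − (-973) = -28502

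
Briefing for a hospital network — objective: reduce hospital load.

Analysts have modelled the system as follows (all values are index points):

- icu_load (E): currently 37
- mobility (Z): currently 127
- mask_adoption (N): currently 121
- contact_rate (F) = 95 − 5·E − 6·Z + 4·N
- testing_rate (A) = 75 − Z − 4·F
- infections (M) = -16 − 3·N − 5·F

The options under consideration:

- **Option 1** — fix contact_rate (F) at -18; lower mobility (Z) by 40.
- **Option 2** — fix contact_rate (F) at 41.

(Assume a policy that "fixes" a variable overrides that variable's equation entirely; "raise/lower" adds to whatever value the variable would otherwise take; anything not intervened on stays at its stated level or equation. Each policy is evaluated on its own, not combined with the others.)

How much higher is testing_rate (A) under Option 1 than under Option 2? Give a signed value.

Option 1 (F := -18, Z − 40):
  E = 37
  Z = 127 − 40 = 87
  N = 121
  F = -18
  A = 75 − 87 − 4·(-18) = 60
Option 2 (F := 41):
  E = 37
  Z = 127
  N = 121
  F = 41
  A = 75 − 127 − 4·41 = -216
A: 60 − (-216) = 276

276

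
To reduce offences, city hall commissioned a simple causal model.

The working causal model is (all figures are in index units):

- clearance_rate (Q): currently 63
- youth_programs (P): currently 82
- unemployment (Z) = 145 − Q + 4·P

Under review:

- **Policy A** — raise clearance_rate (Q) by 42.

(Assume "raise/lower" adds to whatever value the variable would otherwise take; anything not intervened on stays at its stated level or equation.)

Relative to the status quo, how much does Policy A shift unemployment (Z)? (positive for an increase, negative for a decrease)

Baseline:
  Q = 63
  P = 82
  Z = 145 − 63 + 4·82 = 410
Policy A (Q + 42):
  Q = 63 + 42 = 105
  P = 82
  Z = 145 − 105 + 4·82 = 368
Change in Z: 368 − 410 = -42

-42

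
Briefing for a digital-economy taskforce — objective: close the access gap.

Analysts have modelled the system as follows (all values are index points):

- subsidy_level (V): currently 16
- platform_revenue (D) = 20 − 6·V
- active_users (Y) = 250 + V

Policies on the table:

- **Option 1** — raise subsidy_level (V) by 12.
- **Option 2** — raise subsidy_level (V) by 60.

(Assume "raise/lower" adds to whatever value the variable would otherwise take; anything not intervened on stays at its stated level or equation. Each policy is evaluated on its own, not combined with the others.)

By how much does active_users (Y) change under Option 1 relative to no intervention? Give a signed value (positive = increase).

Baseline:
  V = 16
  Y = 250 + 16 = 266
Option 1 (V + 12):
  V = 16 + 12 = 28
  Y = 250 + 28 = 278
Change in Y: 278 − 266 = 12

12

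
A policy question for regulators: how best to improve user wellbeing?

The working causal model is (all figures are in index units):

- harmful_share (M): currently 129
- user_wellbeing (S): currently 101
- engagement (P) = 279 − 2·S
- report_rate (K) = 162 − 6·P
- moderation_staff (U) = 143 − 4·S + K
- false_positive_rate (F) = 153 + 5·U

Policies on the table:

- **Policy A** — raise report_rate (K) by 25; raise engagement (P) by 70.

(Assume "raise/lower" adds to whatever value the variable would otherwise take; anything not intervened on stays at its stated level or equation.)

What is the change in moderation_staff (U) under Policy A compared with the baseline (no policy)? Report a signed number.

-395

Baseline:
  S = 101
  P = 279 − 2·101 = 77
  K = 162 − 6·77 = -300
  U = 143 − 4·101 + (-300) = -561
Policy A (K + 25, P + 70):
  S = 101
  P = 279 − 2·101 (+70 from intervention) = 147
  K = 162 − 6·147 (+25 from intervention) = -695
  U = 143 − 4·101 + (-695) = -956
Change in U: -956 − (-561) = -395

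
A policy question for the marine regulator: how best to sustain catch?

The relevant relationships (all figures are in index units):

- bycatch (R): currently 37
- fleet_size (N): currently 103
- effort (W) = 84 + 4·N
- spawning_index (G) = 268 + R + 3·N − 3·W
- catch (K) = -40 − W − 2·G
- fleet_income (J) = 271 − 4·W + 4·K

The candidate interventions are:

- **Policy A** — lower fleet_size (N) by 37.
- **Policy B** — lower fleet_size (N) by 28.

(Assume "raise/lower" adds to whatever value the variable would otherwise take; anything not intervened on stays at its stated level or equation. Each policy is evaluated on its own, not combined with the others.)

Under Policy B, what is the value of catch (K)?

820

Policy B (N − 28):
  R = 37
  N = 103 − 28 = 75
  W = 84 + 4·75 = 384
  G = 268 + 37 + 3·75 − 3·384 = -622
  K = -40 − 384 − 2·(-622) = 820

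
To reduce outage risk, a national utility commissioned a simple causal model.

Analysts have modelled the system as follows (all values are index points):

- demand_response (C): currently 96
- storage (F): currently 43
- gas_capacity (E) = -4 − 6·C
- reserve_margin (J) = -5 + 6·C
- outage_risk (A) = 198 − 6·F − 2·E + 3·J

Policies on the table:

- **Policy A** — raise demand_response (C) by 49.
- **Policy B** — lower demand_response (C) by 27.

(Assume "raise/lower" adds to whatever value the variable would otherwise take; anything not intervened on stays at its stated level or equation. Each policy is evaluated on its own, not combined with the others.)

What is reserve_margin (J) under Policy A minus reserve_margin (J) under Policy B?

Policy A (C + 49):
  C = 96 + 49 = 145
  J = -5 + 6·145 = 865
Policy B (C − 27):
  C = 96 − 27 = 69
  J = -5 + 6·69 = 409
J: 865 − 409 = 456

456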